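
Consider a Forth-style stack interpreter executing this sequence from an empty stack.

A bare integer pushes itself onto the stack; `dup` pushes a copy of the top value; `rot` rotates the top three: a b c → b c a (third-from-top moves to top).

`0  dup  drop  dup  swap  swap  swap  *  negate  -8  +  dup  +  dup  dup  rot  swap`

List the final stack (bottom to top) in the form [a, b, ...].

[-16, -16, -16]

0      : [0]
dup    : [0, 0]
drop   : [0]
dup    : [0, 0]
swap   : [0, 0]
swap   : [0, 0]
swap   : [0, 0]
*      : [0]
negate : [0]
-8     : [0, -8]
+      : [-8]
dup    : [-8, -8]
+      : [-16]
dup    : [-16, -16]
dup    : [-16, -16, -16]
rot    : [-16, -16, -16]
swap   : [-16, -16, -16]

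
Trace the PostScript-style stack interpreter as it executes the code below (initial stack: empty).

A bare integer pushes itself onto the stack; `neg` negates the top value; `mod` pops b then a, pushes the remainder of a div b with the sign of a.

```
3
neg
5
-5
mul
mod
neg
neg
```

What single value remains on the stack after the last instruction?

-3

3   → [3]
neg → [-3]
5   → [-3, 5]
-5  → [-3, 5, -5]
mul → [-3, -25]
mod → [-3]
neg → [3]
neg → [-3]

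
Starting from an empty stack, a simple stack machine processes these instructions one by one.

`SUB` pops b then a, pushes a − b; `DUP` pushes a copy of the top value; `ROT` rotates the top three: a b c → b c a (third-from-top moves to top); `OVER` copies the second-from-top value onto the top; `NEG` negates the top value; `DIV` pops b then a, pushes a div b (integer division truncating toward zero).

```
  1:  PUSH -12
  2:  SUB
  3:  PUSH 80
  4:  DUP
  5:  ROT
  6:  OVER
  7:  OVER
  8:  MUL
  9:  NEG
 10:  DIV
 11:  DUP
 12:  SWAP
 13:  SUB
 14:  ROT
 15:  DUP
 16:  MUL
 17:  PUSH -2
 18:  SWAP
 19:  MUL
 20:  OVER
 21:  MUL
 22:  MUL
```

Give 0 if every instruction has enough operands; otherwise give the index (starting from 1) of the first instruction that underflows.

PUSH -12  -12
SUB  — needs 2 operands, stack has 1 → underflow

2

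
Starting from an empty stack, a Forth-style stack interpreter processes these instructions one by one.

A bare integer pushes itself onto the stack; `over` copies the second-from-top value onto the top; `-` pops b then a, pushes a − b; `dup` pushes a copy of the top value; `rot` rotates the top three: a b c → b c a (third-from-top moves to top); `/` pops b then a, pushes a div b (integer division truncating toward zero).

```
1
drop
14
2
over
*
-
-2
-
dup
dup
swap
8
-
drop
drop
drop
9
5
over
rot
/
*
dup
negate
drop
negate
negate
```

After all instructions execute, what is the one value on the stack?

5

1      → 1
drop   → (empty)
14     → 14
2      → 14 2
over   → 14 2 14
*      → 14 28
-      → -14
-2     → -14 -2
-      → -12
dup    → -12 -12
dup    → -12 -12 -12
swap   → -12 -12 -12
8      → -12 -12 -12 8
-      → -12 -12 -20
drop   → -12 -12
drop   → -12
drop   → (empty)
9      → 9
5      → 9 5
over   → 9 5 9
rot    → 5 9 9
/      → 5 1
*      → 5
dup    → 5 5
negate → 5 -5
drop   → 5
negate → -5
negate → 5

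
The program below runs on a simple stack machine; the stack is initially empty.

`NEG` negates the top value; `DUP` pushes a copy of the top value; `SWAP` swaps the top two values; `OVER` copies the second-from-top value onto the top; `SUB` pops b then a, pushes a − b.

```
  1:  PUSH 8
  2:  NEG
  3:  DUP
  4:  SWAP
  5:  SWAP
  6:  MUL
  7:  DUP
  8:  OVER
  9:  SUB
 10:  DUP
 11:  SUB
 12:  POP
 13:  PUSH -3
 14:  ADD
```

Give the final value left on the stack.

PUSH 8  -> 8
NEG     -> -8
DUP     -> -8 -8
SWAP    -> -8 -8
SWAP    -> -8 -8
MUL     -> 64
DUP     -> 64 64
OVER    -> 64 64 64
SUB     -> 64 0
DUP     -> 64 0 0
SUB     -> 64 0
POP     -> 64
PUSH -3 -> 64 -3
ADD     -> 61

61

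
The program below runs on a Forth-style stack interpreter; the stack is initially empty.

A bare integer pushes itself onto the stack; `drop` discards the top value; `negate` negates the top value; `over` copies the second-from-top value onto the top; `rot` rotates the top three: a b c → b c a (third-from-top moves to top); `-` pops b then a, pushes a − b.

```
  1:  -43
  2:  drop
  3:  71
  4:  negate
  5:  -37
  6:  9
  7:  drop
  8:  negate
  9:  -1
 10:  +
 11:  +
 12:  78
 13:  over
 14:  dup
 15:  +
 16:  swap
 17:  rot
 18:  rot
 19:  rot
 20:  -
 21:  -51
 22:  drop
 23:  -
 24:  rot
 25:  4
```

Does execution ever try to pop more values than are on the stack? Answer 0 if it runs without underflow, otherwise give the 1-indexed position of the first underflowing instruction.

-43    -> [-43]
drop   -> []
71     -> [71]
negate -> [-71]
-37    -> [-71, -37]
9      -> [-71, -37, 9]
drop   -> [-71, -37]
negate -> [-71, 37]
-1     -> [-71, 37, -1]
+      -> [-71, 36]
+      -> [-35]
78     -> [-35, 78]
over   -> [-35, 78, -35]
dup    -> [-35, 78, -35, -35]
+      -> [-35, 78, -70]
swap   -> [-35, -70, 78]
rot    -> [-70, 78, -35]
rot    -> [78, -35, -70]
rot    -> [-35, -70, 78]
-      -> [-35, -148]
-51    -> [-35, -148, -51]
drop   -> [-35, -148]
-      -> [113]
rot  — needs 3 operands, stack has 1 → underflow

24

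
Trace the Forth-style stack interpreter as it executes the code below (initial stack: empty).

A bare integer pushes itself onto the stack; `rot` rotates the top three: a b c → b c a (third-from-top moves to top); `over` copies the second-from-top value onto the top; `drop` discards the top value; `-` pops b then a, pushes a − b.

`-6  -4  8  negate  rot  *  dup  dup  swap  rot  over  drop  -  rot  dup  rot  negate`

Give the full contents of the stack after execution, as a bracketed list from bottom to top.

[48, -4, -4, 0]

-6     → [-6]
-4     → [-6, -4]
8      → [-6, -4, 8]
negate → [-6, -4, -8]
rot    → [-4, -8, -6]
*      → [-4, 48]
dup    → [-4, 48, 48]
dup    → [-4, 48, 48, 48]
swap   → [-4, 48, 48, 48]
rot    → [-4, 48, 48, 48]
over   → [-4, 48, 48, 48, 48]
drop   → [-4, 48, 48, 48]
-      → [-4, 48, 0]
rot    → [48, 0, -4]
dup    → [48, 0, -4, -4]
rot    → [48, -4, -4, 0]
negate → [48, -4, -4, 0]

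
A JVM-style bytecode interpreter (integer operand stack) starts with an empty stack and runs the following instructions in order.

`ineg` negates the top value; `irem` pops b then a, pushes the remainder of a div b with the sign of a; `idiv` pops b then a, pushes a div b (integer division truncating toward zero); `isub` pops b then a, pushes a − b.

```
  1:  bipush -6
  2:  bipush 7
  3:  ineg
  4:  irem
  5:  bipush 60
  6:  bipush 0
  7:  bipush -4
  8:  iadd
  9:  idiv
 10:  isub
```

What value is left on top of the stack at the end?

bipush -6  [-6]
bipush 7   [-6, 7]
ineg       [-6, -7]
irem       [-6]
bipush 60  [-6, 60]
bipush 0   [-6, 60, 0]
bipush -4  [-6, 60, 0, -4]
iadd       [-6, 60, -4]
idiv       [-6, -15]
isub       [9]

9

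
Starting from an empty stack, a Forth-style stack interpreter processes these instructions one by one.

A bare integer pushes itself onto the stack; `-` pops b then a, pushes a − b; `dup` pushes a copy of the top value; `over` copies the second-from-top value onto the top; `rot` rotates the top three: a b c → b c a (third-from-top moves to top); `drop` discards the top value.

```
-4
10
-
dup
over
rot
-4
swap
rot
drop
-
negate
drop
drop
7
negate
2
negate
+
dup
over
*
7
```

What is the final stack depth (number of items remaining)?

3

-4     : -4
10     : -4 10
-      : -14
dup    : -14 -14
over   : -14 -14 -14
rot    : -14 -14 -14
-4     : -14 -14 -14 -4
swap   : -14 -14 -4 -14
rot    : -14 -4 -14 -14
drop   : -14 -4 -14
-      : -14 10
negate : -14 -10
drop   : -14
drop   : (empty)
7      : 7
negate : -7
2      : -7 2
negate : -7 -2
+      : -9
dup    : -9 -9
over   : -9 -9 -9
*      : -9 81
7      : -9 81 7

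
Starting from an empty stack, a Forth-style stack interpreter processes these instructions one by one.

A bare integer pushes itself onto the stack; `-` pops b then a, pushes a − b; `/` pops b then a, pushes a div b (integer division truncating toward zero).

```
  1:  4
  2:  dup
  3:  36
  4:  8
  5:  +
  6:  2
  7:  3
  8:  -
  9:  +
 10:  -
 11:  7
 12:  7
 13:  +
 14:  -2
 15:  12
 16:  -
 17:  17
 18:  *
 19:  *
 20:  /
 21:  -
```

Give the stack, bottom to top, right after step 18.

[4, -39, 14, -238]

4   : [4]
dup : [4, 4]
36  : [4, 4, 36]
8   : [4, 4, 36, 8]
+   : [4, 4, 44]
2   : [4, 4, 44, 2]
3   : [4, 4, 44, 2, 3]
-   : [4, 4, 44, -1]
+   : [4, 4, 43]
-   : [4, -39]
7   : [4, -39, 7]
7   : [4, -39, 7, 7]
+   : [4, -39, 14]
-2  : [4, -39, 14, -2]
12  : [4, -39, 14, -2, 12]
-   : [4, -39, 14, -14]
17  : [4, -39, 14, -14, 17]
*   : [4, -39, 14, -238]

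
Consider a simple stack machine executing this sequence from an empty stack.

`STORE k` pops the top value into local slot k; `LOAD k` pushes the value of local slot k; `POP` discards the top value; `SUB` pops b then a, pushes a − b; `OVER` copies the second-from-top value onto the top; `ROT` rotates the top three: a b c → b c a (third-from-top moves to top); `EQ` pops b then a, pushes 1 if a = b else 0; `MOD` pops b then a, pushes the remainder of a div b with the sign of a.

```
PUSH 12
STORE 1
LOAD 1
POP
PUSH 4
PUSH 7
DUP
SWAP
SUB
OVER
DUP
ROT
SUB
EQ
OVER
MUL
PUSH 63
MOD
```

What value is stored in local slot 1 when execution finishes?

PUSH 12 : 12
STORE 1 : (empty)
LOAD 1  : 12
POP     : (empty)
PUSH 4  : 4
PUSH 7  : 4 7
DUP     : 4 7 7
SWAP    : 4 7 7
SUB     : 4 0
OVER    : 4 0 4
DUP     : 4 0 4 4
ROT     : 4 4 4 0
SUB     : 4 4 4
EQ      : 4 1
OVER    : 4 1 4
MUL     : 4 4
PUSH 63 : 4 4 63
MOD     : 4 4

12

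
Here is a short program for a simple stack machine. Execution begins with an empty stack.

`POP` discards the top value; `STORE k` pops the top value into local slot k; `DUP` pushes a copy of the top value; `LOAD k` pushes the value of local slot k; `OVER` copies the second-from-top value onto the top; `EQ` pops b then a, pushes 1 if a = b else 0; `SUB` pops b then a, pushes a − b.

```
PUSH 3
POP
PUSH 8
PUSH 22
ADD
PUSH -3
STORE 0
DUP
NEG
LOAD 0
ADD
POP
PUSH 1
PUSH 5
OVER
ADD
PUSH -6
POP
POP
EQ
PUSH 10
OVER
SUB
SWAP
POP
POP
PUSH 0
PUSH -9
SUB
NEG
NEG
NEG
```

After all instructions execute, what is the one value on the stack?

PUSH 3  : 3
POP     : (empty)
PUSH 8  : 8
PUSH 22 : 8 22
ADD     : 30
PUSH -3 : 30 -3
STORE 0 : 30
DUP     : 30 30
NEG     : 30 -30
LOAD 0  : 30 -30 -3
ADD     : 30 -33
POP     : 30
PUSH 1  : 30 1
PUSH 5  : 30 1 5
OVER    : 30 1 5 1
ADD     : 30 1 6
PUSH -6 : 30 1 6 -6
POP     : 30 1 6
POP     : 30 1
EQ      : 0
PUSH 10 : 0 10
OVER    : 0 10 0
SUB     : 0 10
SWAP    : 10 0
POP     : 10
POP     : (empty)
PUSH 0  : 0
PUSH -9 : 0 -9
SUB     : 9
NEG     : -9
NEG     : 9
NEG     : -9

-9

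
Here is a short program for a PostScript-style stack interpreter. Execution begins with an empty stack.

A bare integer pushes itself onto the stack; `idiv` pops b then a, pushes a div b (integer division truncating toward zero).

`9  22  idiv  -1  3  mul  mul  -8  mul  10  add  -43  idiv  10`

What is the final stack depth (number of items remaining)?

2

9    -> 9
22   -> 9 22
idiv -> 0
-1   -> 0 -1
3    -> 0 -1 3
mul  -> 0 -3
mul  -> 0
-8   -> 0 -8
mul  -> 0
10   -> 0 10
add  -> 10
-43  -> 10 -43
idiv -> 0
10   -> 0 10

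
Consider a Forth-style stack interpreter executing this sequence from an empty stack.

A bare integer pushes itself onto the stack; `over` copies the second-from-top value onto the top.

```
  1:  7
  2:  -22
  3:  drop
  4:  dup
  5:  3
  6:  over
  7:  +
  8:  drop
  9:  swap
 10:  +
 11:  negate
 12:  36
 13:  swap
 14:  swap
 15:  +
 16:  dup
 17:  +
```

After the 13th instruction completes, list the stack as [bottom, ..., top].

[36, -14]

7       7
-22     7 -22
drop    7
dup     7 7
3       7 7 3
over    7 7 3 7
+       7 7 10
drop    7 7
swap    7 7
+       14
negate  -14
36      -14 36
swap    36 -14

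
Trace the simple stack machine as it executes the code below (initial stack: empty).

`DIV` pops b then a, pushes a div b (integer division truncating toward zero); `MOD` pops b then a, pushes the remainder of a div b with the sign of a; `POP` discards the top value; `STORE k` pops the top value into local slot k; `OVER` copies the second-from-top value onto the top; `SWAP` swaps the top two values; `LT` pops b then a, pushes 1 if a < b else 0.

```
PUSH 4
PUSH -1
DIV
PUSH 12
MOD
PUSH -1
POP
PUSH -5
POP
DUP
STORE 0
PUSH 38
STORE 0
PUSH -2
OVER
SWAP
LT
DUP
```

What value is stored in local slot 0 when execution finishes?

PUSH 4  -> [4]
PUSH -1 -> [4, -1]
DIV     -> [-4]
PUSH 12 -> [-4, 12]
MOD     -> [-4]
PUSH -1 -> [-4, -1]
POP     -> [-4]
PUSH -5 -> [-4, -5]
POP     -> [-4]
DUP     -> [-4, -4]
STORE 0 -> [-4]
PUSH 38 -> [-4, 38]
STORE 0 -> [-4]
PUSH -2 -> [-4, -2]
OVER    -> [-4, -2, -4]
SWAP    -> [-4, -4, -2]
LT      -> [-4, 1]
DUP     -> [-4, 1, 1]

38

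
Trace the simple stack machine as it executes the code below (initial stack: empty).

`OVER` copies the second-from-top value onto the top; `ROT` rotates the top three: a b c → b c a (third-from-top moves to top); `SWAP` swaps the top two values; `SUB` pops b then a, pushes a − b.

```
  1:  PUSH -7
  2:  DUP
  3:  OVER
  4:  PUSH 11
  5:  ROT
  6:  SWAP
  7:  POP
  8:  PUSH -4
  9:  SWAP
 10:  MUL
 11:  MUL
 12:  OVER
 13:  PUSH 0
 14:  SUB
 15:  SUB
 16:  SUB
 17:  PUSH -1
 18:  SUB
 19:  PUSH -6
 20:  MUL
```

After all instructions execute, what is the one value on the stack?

-1098

PUSH -7 : -7
DUP     : -7 -7
OVER    : -7 -7 -7
PUSH 11 : -7 -7 -7 11
ROT     : -7 -7 11 -7
SWAP    : -7 -7 -7 11
POP     : -7 -7 -7
PUSH -4 : -7 -7 -7 -4
SWAP    : -7 -7 -4 -7
MUL     : -7 -7 28
MUL     : -7 -196
OVER    : -7 -196 -7
PUSH 0  : -7 -196 -7 0
SUB     : -7 -196 -7
SUB     : -7 -189
SUB     : 182
PUSH -1 : 182 -1
SUB     : 183
PUSH -6 : 183 -6
MUL     : -1098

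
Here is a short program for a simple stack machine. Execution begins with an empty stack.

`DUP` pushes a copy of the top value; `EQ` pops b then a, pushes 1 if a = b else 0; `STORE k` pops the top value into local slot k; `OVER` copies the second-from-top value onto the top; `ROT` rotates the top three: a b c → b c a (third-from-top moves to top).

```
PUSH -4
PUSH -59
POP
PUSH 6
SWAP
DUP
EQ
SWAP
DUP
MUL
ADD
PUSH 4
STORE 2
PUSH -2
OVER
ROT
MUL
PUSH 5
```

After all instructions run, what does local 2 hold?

PUSH -4  -> -4
PUSH -59 -> -4 -59
POP      -> -4
PUSH 6   -> -4 6
SWAP     -> 6 -4
DUP      -> 6 -4 -4
EQ       -> 6 1
SWAP     -> 1 6
DUP      -> 1 6 6
MUL      -> 1 36
ADD      -> 37
PUSH 4   -> 37 4
STORE 2  -> 37
PUSH -2  -> 37 -2
OVER     -> 37 -2 37
ROT      -> -2 37 37
MUL      -> -2 1369
PUSH 5   -> -2 1369 5

4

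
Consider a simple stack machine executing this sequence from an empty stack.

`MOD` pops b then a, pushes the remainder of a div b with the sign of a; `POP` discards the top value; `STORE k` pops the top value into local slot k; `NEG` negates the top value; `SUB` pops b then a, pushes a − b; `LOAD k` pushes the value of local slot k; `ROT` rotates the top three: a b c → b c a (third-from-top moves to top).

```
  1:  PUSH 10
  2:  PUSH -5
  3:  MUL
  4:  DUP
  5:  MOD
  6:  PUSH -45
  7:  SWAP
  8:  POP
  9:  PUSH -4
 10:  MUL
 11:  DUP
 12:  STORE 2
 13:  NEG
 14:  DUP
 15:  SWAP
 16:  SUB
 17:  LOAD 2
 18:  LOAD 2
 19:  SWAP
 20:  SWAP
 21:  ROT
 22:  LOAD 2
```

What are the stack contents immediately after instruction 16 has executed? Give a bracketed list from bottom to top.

[0]

PUSH 10  -> 10
PUSH -5  -> 10 -5
MUL      -> -50
DUP      -> -50 -50
MOD      -> 0
PUSH -45 -> 0 -45
SWAP     -> -45 0
POP      -> -45
PUSH -4  -> -45 -4
MUL      -> 180
DUP      -> 180 180
STORE 2  -> 180
NEG      -> -180
DUP      -> -180 -180
SWAP     -> -180 -180
SUB      -> 0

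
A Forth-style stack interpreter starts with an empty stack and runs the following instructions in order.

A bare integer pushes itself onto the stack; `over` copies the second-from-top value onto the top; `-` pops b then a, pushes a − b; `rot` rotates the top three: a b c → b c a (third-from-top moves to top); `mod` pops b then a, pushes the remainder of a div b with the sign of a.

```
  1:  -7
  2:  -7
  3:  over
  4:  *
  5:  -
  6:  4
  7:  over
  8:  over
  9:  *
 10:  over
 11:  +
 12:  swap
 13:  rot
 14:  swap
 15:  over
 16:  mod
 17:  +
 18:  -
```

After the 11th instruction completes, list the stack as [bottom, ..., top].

-7   -> [-7]
-7   -> [-7, -7]
over -> [-7, -7, -7]
*    -> [-7, 49]
-    -> [-56]
4    -> [-56, 4]
over -> [-56, 4, -56]
over -> [-56, 4, -56, 4]
*    -> [-56, 4, -224]
over -> [-56, 4, -224, 4]
+    -> [-56, 4, -220]

[-56, 4, -220]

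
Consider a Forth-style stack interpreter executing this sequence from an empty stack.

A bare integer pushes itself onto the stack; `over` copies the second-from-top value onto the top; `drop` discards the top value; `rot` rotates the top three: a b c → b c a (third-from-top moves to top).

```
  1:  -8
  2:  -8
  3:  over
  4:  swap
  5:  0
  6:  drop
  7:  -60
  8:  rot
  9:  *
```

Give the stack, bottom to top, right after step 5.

-8   → -8
-8   → -8 -8
over → -8 -8 -8
swap → -8 -8 -8
0    → -8 -8 -8 0

[-8, -8, -8, 0]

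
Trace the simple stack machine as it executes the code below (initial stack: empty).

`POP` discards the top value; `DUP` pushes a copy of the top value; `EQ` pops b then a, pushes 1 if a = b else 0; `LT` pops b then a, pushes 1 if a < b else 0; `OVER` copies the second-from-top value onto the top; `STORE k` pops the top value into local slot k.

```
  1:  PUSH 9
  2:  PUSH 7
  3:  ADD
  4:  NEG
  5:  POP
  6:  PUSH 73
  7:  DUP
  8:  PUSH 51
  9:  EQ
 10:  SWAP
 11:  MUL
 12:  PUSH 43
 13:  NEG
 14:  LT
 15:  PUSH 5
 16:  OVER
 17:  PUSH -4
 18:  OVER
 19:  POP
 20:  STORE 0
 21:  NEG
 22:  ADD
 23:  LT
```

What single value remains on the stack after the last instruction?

PUSH 9  -> [9]
PUSH 7  -> [9, 7]
ADD     -> [16]
NEG     -> [-16]
POP     -> []
PUSH 73 -> [73]
DUP     -> [73, 73]
PUSH 51 -> [73, 73, 51]
EQ      -> [73, 0]
SWAP    -> [0, 73]
MUL     -> [0]
PUSH 43 -> [0, 43]
NEG     -> [0, -43]
LT      -> [0]
PUSH 5  -> [0, 5]
OVER    -> [0, 5, 0]
PUSH -4 -> [0, 5, 0, -4]
OVER    -> [0, 5, 0, -4, 0]
POP     -> [0, 5, 0, -4]
STORE 0 -> [0, 5, 0]
NEG     -> [0, 5, 0]
ADD     -> [0, 5]
LT      -> [1]

1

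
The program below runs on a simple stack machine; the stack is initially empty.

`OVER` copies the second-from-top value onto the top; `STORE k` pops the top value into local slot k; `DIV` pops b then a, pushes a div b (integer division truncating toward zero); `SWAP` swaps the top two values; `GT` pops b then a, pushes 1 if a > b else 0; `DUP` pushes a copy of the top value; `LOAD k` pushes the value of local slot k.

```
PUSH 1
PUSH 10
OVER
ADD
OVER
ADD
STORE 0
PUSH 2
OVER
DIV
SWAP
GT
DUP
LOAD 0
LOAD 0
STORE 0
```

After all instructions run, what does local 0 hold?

12

PUSH 1  : [1]
PUSH 10 : [1, 10]
OVER    : [1, 10, 1]
ADD     : [1, 11]
OVER    : [1, 11, 1]
ADD     : [1, 12]
STORE 0 : [1]
PUSH 2  : [1, 2]
OVER    : [1, 2, 1]
DIV     : [1, 2]
SWAP    : [2, 1]
GT      : [1]
DUP     : [1, 1]
LOAD 0  : [1, 1, 12]
LOAD 0  : [1, 1, 12, 12]
STORE 0 : [1, 1, 12]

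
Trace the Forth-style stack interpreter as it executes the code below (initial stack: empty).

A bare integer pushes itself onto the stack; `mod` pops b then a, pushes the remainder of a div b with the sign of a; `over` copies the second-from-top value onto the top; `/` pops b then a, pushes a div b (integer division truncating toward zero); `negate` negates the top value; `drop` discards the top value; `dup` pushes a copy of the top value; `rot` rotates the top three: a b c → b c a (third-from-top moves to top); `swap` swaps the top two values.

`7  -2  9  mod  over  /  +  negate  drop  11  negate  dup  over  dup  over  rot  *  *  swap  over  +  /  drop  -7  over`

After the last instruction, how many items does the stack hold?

3

7       7
-2      7 -2
9       7 -2 9
mod     7 -2
over    7 -2 7
/       7 0
+       7
negate  -7
drop    (empty)
11      11
negate  -11
dup     -11 -11
over    -11 -11 -11
dup     -11 -11 -11 -11
over    -11 -11 -11 -11 -11
rot     -11 -11 -11 -11 -11
*       -11 -11 -11 121
*       -11 -11 -1331
swap    -11 -1331 -11
over    -11 -1331 -11 -1331
+       -11 -1331 -1342
/       -11 0
drop    -11
-7      -11 -7
over    -11 -7 -11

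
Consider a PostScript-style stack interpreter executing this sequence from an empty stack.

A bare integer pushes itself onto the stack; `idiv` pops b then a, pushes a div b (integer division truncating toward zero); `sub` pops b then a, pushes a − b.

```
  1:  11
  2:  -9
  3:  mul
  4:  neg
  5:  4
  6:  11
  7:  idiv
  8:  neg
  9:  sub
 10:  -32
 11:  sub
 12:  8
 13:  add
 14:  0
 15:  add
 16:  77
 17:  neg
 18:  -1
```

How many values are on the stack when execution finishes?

11    11
-9    11 -9
mul   -99
neg   99
4     99 4
11    99 4 11
idiv  99 0
neg   99 0
sub   99
-32   99 -32
sub   131
8     131 8
add   139
0     139 0
add   139
77    139 77
neg   139 -77
-1    139 -77 -1

3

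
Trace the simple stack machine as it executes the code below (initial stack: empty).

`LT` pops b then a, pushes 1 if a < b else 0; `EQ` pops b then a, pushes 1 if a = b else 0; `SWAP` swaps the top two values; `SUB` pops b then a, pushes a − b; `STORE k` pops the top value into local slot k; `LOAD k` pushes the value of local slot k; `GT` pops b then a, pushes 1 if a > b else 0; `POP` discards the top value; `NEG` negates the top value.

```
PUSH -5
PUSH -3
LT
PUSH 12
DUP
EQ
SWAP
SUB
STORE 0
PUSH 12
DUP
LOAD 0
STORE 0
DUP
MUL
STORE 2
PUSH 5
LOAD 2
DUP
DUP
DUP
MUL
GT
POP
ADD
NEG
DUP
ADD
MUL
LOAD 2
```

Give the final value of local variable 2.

144

PUSH -5 → -5
PUSH -3 → -5 -3
LT      → 1
PUSH 12 → 1 12
DUP     → 1 12 12
EQ      → 1 1
SWAP    → 1 1
SUB     → 0
STORE 0 → (empty)
PUSH 12 → 12
DUP     → 12 12
LOAD 0  → 12 12 0
STORE 0 → 12 12
DUP     → 12 12 12
MUL     → 12 144
STORE 2 → 12
PUSH 5  → 12 5
LOAD 2  → 12 5 144
DUP     → 12 5 144 144
DUP     → 12 5 144 144 144
DUP     → 12 5 144 144 144 144
MUL     → 12 5 144 144 20736
GT      → 12 5 144 0
POP     → 12 5 144
ADD     → 12 149
NEG     → 12 -149
DUP     → 12 -149 -149
ADD     → 12 -298
MUL     → -3576
LOAD 2  → -3576 144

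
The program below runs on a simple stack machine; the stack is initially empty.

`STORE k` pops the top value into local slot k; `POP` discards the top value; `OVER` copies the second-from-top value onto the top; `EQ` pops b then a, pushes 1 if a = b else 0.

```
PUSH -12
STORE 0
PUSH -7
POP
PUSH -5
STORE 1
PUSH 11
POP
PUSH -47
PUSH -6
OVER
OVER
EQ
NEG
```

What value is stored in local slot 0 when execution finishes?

-12

PUSH -12 : [-12]
STORE 0  : []
PUSH -7  : [-7]
POP      : []
PUSH -5  : [-5]
STORE 1  : []
PUSH 11  : [11]
POP      : []
PUSH -47 : [-47]
PUSH -6  : [-47, -6]
OVER     : [-47, -6, -47]
OVER     : [-47, -6, -47, -6]
EQ       : [-47, -6, 0]
NEG      : [-47, -6, 0]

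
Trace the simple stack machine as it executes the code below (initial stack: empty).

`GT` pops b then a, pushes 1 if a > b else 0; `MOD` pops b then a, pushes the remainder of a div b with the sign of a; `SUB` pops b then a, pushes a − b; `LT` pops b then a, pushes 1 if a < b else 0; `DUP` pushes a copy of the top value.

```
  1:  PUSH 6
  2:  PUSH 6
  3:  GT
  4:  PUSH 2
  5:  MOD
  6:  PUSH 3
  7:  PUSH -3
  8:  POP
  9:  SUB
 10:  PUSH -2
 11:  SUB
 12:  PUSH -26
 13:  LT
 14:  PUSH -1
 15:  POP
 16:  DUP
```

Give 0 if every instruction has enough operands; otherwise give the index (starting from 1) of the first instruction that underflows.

0

PUSH 6   : [6]
PUSH 6   : [6, 6]
GT       : [0]
PUSH 2   : [0, 2]
MOD      : [0]
PUSH 3   : [0, 3]
PUSH -3  : [0, 3, -3]
POP      : [0, 3]
SUB      : [-3]
PUSH -2  : [-3, -2]
SUB      : [-1]
PUSH -26 : [-1, -26]
LT       : [0]
PUSH -1  : [0, -1]
POP      : [0]
DUP      : [0, 0]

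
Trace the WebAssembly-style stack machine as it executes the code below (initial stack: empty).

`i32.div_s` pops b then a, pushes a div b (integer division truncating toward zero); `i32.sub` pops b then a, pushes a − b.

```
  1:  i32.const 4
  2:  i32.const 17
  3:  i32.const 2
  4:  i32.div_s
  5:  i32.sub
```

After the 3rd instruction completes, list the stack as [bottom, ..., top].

[4, 17, 2]

i32.const 4  → 4
i32.const 17 → 4 17
i32.const 2  → 4 17 2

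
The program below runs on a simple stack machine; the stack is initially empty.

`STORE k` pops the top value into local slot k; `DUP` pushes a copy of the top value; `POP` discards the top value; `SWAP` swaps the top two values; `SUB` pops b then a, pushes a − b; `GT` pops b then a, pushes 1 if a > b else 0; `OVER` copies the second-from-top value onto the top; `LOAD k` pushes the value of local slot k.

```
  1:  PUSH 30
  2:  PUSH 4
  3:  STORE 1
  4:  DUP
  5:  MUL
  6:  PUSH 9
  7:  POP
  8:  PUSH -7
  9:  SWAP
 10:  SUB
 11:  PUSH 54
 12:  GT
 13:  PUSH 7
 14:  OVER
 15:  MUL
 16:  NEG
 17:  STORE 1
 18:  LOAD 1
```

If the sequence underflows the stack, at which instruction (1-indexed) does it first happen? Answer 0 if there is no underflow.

0

PUSH 30 -> 30
PUSH 4  -> 30 4
STORE 1 -> 30
DUP     -> 30 30
MUL     -> 900
PUSH 9  -> 900 9
POP     -> 900
PUSH -7 -> 900 -7
SWAP    -> -7 900
SUB     -> -907
PUSH 54 -> -907 54
GT      -> 0
PUSH 7  -> 0 7
OVER    -> 0 7 0
MUL     -> 0 0
NEG     -> 0 0
STORE 1 -> 0
LOAD 1  -> 0 0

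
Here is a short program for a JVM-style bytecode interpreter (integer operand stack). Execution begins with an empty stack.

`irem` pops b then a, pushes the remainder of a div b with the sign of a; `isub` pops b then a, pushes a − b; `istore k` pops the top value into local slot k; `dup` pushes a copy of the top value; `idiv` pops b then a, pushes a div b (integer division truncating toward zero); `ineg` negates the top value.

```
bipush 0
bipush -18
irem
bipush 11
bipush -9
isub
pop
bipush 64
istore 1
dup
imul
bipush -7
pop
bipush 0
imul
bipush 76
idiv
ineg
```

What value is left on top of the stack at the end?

0

bipush 0   : 0
bipush -18 : 0 -18
irem       : 0
bipush 11  : 0 11
bipush -9  : 0 11 -9
isub       : 0 20
pop        : 0
bipush 64  : 0 64
istore 1   : 0
dup        : 0 0
imul       : 0
bipush -7  : 0 -7
pop        : 0
bipush 0   : 0 0
imul       : 0
bipush 76  : 0 76
idiv       : 0
ineg       : 0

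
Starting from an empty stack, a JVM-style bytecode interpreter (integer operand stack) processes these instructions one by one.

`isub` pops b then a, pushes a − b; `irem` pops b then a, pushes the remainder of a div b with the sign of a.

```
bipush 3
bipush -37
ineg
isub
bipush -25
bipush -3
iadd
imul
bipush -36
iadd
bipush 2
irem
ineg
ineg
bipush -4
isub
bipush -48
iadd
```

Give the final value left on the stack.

bipush 3   -> 3
bipush -37 -> 3 -37
ineg       -> 3 37
isub       -> -34
bipush -25 -> -34 -25
bipush -3  -> -34 -25 -3
iadd       -> -34 -28
imul       -> 952
bipush -36 -> 952 -36
iadd       -> 916
bipush 2   -> 916 2
irem       -> 0
ineg       -> 0
ineg       -> 0
bipush -4  -> 0 -4
isub       -> 4
bipush -48 -> 4 -48
iadd       -> -44

-44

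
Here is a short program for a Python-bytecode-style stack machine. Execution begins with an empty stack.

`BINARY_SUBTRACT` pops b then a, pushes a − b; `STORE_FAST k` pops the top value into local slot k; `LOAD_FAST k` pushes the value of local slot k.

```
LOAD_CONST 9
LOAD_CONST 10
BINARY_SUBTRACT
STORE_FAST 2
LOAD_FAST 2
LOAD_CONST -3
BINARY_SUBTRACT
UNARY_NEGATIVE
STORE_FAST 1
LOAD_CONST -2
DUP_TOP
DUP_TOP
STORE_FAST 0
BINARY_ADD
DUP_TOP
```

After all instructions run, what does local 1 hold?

LOAD_CONST 9    → [9]
LOAD_CONST 10   → [9, 10]
BINARY_SUBTRACT → [-1]
STORE_FAST 2    → []
LOAD_FAST 2     → [-1]
LOAD_CONST -3   → [-1, -3]
BINARY_SUBTRACT → [2]
UNARY_NEGATIVE  → [-2]
STORE_FAST 1    → []
LOAD_CONST -2   → [-2]
DUP_TOP         → [-2, -2]
DUP_TOP         → [-2, -2, -2]
STORE_FAST 0    → [-2, -2]
BINARY_ADD      → [-4]
DUP_TOP         → [-4, -4]

-2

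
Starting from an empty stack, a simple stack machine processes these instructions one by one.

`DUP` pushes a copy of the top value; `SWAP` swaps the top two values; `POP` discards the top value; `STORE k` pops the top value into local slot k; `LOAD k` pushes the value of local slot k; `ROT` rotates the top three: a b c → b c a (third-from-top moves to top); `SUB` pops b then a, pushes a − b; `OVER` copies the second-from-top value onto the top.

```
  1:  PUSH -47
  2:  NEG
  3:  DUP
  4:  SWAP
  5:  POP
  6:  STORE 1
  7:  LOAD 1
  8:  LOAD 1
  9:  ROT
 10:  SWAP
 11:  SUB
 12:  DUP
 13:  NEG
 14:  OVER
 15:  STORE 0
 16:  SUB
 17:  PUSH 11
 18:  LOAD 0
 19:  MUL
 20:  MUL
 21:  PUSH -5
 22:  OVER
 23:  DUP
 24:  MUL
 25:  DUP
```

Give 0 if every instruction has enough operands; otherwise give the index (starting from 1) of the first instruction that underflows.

9

PUSH -47 → -47
NEG      → 47
DUP      → 47 47
SWAP     → 47 47
POP      → 47
STORE 1  → (empty)
LOAD 1   → 47
LOAD 1   → 47 47
ROT  — needs 3 operands, stack has 2 → underflow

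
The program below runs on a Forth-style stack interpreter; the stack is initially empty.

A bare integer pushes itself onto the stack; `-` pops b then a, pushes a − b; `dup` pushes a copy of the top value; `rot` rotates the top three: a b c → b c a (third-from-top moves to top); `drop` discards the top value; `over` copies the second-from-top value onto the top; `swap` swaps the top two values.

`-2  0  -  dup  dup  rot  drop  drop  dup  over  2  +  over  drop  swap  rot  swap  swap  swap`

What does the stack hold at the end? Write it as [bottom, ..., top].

-2   : -2
0    : -2 0
-    : -2
dup  : -2 -2
dup  : -2 -2 -2
rot  : -2 -2 -2
drop : -2 -2
drop : -2
dup  : -2 -2
over : -2 -2 -2
2    : -2 -2 -2 2
+    : -2 -2 0
over : -2 -2 0 -2
drop : -2 -2 0
swap : -2 0 -2
rot  : 0 -2 -2
swap : 0 -2 -2
swap : 0 -2 -2
swap : 0 -2 -2

[0, -2, -2]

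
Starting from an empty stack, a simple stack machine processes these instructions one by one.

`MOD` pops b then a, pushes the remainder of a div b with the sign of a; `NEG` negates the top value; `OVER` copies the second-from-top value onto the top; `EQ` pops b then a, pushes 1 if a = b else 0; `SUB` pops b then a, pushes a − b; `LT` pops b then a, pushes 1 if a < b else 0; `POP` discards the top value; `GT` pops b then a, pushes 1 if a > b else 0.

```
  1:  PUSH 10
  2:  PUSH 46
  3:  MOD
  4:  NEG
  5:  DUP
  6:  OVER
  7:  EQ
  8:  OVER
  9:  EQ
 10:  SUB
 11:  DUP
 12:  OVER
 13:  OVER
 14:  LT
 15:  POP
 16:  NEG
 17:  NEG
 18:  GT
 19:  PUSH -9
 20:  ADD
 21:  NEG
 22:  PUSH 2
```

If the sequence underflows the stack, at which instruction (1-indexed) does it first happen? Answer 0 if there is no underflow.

0

PUSH 10  10
PUSH 46  10 46
MOD      10
NEG      -10
DUP      -10 -10
OVER     -10 -10 -10
EQ       -10 1
OVER     -10 1 -10
EQ       -10 0
SUB      -10
DUP      -10 -10
OVER     -10 -10 -10
OVER     -10 -10 -10 -10
LT       -10 -10 0
POP      -10 -10
NEG      -10 10
NEG      -10 -10
GT       0
PUSH -9  0 -9
ADD      -9
NEG      9
PUSH 2   9 2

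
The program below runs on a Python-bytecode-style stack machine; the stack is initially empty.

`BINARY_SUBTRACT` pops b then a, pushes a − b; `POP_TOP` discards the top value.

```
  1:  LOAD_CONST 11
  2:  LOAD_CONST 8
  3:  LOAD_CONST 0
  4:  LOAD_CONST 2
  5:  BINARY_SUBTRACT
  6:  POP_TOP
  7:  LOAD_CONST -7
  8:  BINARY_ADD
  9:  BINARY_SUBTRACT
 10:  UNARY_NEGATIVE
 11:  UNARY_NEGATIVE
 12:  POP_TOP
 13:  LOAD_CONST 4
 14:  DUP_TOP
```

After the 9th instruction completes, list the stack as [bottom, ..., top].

LOAD_CONST 11   : [11]
LOAD_CONST 8    : [11, 8]
LOAD_CONST 0    : [11, 8, 0]
LOAD_CONST 2    : [11, 8, 0, 2]
BINARY_SUBTRACT : [11, 8, -2]
POP_TOP         : [11, 8]
LOAD_CONST -7   : [11, 8, -7]
BINARY_ADD      : [11, 1]
BINARY_SUBTRACT : [10]

[10]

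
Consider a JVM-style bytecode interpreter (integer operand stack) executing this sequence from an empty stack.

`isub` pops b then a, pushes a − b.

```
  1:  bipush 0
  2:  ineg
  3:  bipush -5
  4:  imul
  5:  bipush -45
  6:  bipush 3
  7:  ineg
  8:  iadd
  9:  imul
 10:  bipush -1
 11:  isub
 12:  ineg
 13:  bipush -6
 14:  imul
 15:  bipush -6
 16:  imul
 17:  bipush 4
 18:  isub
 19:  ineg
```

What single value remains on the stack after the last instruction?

bipush 0    0
ineg        0
bipush -5   0 -5
imul        0
bipush -45  0 -45
bipush 3    0 -45 3
ineg        0 -45 -3
iadd        0 -48
imul        0
bipush -1   0 -1
isub        1
ineg        -1
bipush -6   -1 -6
imul        6
bipush -6   6 -6
imul        -36
bipush 4    -36 4
isub        -40
ineg        40

40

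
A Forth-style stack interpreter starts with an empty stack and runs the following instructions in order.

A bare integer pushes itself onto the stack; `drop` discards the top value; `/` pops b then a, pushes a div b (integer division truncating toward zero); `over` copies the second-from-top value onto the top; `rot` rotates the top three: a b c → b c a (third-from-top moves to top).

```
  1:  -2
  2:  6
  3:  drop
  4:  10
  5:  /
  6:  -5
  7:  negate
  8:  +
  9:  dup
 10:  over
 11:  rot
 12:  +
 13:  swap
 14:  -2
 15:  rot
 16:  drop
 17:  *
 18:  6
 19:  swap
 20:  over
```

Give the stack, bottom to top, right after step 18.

-2     → -2
6      → -2 6
drop   → -2
10     → -2 10
/      → 0
-5     → 0 -5
negate → 0 5
+      → 5
dup    → 5 5
over   → 5 5 5
rot    → 5 5 5
+      → 5 10
swap   → 10 5
-2     → 10 5 -2
rot    → 5 -2 10
drop   → 5 -2
*      → -10
6      → -10 6

[-10, 6]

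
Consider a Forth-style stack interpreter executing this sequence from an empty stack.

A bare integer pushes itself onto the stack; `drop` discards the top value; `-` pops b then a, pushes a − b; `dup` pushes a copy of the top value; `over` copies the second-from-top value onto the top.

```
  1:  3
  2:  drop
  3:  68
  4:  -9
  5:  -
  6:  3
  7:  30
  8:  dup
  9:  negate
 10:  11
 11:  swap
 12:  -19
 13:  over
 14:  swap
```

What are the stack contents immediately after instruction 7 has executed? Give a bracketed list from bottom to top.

[77, 3, 30]

3    → 3
drop → (empty)
68   → 68
-9   → 68 -9
-    → 77
3    → 77 3
30   → 77 3 30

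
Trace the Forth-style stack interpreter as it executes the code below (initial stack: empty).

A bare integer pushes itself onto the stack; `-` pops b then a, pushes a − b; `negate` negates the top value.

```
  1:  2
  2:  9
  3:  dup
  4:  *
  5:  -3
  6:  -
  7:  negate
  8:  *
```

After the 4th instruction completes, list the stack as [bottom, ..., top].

2   : [2]
9   : [2, 9]
dup : [2, 9, 9]
*   : [2, 81]

[2, 81]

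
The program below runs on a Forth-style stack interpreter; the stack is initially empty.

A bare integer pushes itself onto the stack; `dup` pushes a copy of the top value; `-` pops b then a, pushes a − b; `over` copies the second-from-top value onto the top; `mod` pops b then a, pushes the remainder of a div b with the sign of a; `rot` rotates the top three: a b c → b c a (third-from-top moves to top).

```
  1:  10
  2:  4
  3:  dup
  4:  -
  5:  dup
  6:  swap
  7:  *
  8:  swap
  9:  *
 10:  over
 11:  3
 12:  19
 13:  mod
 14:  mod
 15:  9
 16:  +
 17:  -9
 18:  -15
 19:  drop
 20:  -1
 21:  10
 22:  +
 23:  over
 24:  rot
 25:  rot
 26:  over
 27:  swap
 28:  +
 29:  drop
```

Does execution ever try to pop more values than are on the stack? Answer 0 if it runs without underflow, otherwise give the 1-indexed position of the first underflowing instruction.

10   : [10]
4    : [10, 4]
dup  : [10, 4, 4]
-    : [10, 0]
dup  : [10, 0, 0]
swap : [10, 0, 0]
*    : [10, 0]
swap : [0, 10]
*    : [0]
over  — needs 2 operands, stack has 1 → underflow

10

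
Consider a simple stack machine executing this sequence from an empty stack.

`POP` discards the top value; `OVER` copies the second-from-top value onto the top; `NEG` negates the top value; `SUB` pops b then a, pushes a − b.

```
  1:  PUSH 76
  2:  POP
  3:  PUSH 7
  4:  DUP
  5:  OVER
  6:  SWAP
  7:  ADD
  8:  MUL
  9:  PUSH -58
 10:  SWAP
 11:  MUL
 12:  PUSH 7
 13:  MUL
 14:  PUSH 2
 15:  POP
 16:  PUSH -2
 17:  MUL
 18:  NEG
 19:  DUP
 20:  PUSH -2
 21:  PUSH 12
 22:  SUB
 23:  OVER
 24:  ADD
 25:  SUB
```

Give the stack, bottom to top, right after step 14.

PUSH 76   76
POP       (empty)
PUSH 7    7
DUP       7 7
OVER      7 7 7
SWAP      7 7 7
ADD       7 14
MUL       98
PUSH -58  98 -58
SWAP      -58 98
MUL       -5684
PUSH 7    -5684 7
MUL       -39788
PUSH 2    -39788 2

[-39788, 2]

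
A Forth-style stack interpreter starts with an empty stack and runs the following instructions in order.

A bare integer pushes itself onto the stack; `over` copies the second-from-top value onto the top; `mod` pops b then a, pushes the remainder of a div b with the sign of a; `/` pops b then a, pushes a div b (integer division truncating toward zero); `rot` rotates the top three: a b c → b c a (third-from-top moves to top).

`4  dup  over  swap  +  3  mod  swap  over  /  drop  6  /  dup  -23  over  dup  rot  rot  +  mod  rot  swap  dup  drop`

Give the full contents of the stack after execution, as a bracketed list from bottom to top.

4    -> 4
dup  -> 4 4
over -> 4 4 4
swap -> 4 4 4
+    -> 4 8
3    -> 4 8 3
mod  -> 4 2
swap -> 2 4
over -> 2 4 2
/    -> 2 2
drop -> 2
6    -> 2 6
/    -> 0
dup  -> 0 0
-23  -> 0 0 -23
over -> 0 0 -23 0
dup  -> 0 0 -23 0 0
rot  -> 0 0 0 0 -23
rot  -> 0 0 0 -23 0
+    -> 0 0 0 -23
mod  -> 0 0 0
rot  -> 0 0 0
swap -> 0 0 0
dup  -> 0 0 0 0
drop -> 0 0 0

[0, 0, 0]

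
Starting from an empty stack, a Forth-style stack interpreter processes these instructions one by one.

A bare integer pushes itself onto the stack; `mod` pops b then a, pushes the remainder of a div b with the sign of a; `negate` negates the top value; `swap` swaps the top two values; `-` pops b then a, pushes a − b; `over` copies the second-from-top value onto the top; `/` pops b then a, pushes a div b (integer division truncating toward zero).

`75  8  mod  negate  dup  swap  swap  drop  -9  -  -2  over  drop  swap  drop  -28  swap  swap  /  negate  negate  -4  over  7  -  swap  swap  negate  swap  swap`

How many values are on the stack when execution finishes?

75     : 75
8      : 75 8
mod    : 3
negate : -3
dup    : -3 -3
swap   : -3 -3
swap   : -3 -3
drop   : -3
-9     : -3 -9
-      : 6
-2     : 6 -2
over   : 6 -2 6
drop   : 6 -2
swap   : -2 6
drop   : -2
-28    : -2 -28
swap   : -28 -2
swap   : -2 -28
/      : 0
negate : 0
negate : 0
-4     : 0 -4
over   : 0 -4 0
7      : 0 -4 0 7
-      : 0 -4 -7
swap   : 0 -7 -4
swap   : 0 -4 -7
negate : 0 -4 7
swap   : 0 7 -4
swap   : 0 -4 7

3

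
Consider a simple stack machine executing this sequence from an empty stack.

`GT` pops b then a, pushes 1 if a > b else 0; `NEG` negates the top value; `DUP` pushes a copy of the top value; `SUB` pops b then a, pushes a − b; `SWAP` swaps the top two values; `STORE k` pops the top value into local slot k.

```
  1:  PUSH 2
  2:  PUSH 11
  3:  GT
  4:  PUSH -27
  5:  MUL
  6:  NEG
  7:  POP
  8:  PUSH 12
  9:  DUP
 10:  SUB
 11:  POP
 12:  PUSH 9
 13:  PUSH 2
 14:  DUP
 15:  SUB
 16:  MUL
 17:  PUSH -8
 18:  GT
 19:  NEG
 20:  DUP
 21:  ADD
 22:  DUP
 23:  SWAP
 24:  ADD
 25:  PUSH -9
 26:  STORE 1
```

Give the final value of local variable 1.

-9

PUSH 2    [2]
PUSH 11   [2, 11]
GT        [0]
PUSH -27  [0, -27]
MUL       [0]
NEG       [0]
POP       []
PUSH 12   [12]
DUP       [12, 12]
SUB       [0]
POP       []
PUSH 9    [9]
PUSH 2    [9, 2]
DUP       [9, 2, 2]
SUB       [9, 0]
MUL       [0]
PUSH -8   [0, -8]
GT        [1]
NEG       [-1]
DUP       [-1, -1]
ADD       [-2]
DUP       [-2, -2]
SWAP      [-2, -2]
ADD       [-4]
PUSH -9   [-4, -9]
STORE 1   [-4]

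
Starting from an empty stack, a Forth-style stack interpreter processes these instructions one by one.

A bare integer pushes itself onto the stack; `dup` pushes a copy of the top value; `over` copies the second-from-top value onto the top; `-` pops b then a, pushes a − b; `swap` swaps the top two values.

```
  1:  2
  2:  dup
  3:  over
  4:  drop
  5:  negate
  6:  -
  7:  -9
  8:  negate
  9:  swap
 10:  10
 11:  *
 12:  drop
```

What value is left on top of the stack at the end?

9

2      -> [2]
dup    -> [2, 2]
over   -> [2, 2, 2]
drop   -> [2, 2]
negate -> [2, -2]
-      -> [4]
-9     -> [4, -9]
negate -> [4, 9]
swap   -> [9, 4]
10     -> [9, 4, 10]
*      -> [9, 40]
drop   -> [9]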